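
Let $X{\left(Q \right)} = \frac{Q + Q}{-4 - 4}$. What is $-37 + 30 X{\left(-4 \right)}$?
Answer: $-7$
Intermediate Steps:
$X{\left(Q \right)} = - \frac{Q}{4}$ ($X{\left(Q \right)} = \frac{2 Q}{-8} = 2 Q \left(- \frac{1}{8}\right) = - \frac{Q}{4}$)
$-37 + 30 X{\left(-4 \right)} = -37 + 30 \left(\left(- \frac{1}{4}\right) \left(-4\right)\right) = -37 + 30 \cdot 1 = -37 + 30 = -7$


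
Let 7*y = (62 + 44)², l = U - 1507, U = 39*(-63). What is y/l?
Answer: -2809/6937 ≈ -0.40493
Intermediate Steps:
U = -2457
l = -3964 (l = -2457 - 1507 = -3964)
y = 11236/7 (y = (62 + 44)²/7 = (⅐)*106² = (⅐)*11236 = 11236/7 ≈ 1605.1)
y/l = (11236/7)/(-3964) = (11236/7)*(-1/3964) = -2809/6937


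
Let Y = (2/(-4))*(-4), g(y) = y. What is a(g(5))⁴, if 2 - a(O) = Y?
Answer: 0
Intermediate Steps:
Y = 2 (Y = (2*(-¼))*(-4) = -½*(-4) = 2)
a(O) = 0 (a(O) = 2 - 1*2 = 2 - 2 = 0)
a(g(5))⁴ = 0⁴ = 0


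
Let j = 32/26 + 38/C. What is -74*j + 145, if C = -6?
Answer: 20381/39 ≈ 522.59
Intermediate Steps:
j = -199/39 (j = 32/26 + 38/(-6) = 32*(1/26) + 38*(-⅙) = 16/13 - 19/3 = -199/39 ≈ -5.1026)
-74*j + 145 = -74*(-199/39) + 145 = 14726/39 + 145 = 20381/39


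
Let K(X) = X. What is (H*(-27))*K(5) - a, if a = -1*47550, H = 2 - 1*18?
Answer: 49710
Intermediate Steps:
H = -16 (H = 2 - 18 = -16)
a = -47550
(H*(-27))*K(5) - a = -16*(-27)*5 - 1*(-47550) = 432*5 + 47550 = 2160 + 47550 = 49710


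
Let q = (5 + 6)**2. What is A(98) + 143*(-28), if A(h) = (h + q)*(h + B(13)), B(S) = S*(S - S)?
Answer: 17458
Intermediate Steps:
B(S) = 0 (B(S) = S*0 = 0)
q = 121 (q = 11**2 = 121)
A(h) = h*(121 + h) (A(h) = (h + 121)*(h + 0) = (121 + h)*h = h*(121 + h))
A(98) + 143*(-28) = 98*(121 + 98) + 143*(-28) = 98*219 - 4004 = 21462 - 4004 = 17458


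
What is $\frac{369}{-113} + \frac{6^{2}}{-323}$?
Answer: $- \frac{123255}{36499} \approx -3.3769$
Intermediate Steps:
$\frac{369}{-113} + \frac{6^{2}}{-323} = 369 \left(- \frac{1}{113}\right) + 36 \left(- \frac{1}{323}\right) = - \frac{369}{113} - \frac{36}{323} = - \frac{123255}{36499}$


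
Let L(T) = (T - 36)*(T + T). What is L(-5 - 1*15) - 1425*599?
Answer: -851335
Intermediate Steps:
L(T) = 2*T*(-36 + T) (L(T) = (-36 + T)*(2*T) = 2*T*(-36 + T))
L(-5 - 1*15) - 1425*599 = 2*(-5 - 1*15)*(-36 + (-5 - 1*15)) - 1425*599 = 2*(-5 - 15)*(-36 + (-5 - 15)) - 853575 = 2*(-20)*(-36 - 20) - 853575 = 2*(-20)*(-56) - 853575 = 2240 - 853575 = -851335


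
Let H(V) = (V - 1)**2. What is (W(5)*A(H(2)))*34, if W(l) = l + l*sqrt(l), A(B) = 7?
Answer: 1190 + 1190*sqrt(5) ≈ 3850.9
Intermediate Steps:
H(V) = (-1 + V)**2
W(l) = l + l**(3/2)
(W(5)*A(H(2)))*34 = ((5 + 5**(3/2))*7)*34 = ((5 + 5*sqrt(5))*7)*34 = (35 + 35*sqrt(5))*34 = 1190 + 1190*sqrt(5)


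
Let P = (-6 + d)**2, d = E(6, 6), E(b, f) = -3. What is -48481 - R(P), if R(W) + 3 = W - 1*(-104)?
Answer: -48663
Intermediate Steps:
d = -3
P = 81 (P = (-6 - 3)**2 = (-9)**2 = 81)
R(W) = 101 + W (R(W) = -3 + (W - 1*(-104)) = -3 + (W + 104) = -3 + (104 + W) = 101 + W)
-48481 - R(P) = -48481 - (101 + 81) = -48481 - 1*182 = -48481 - 182 = -48663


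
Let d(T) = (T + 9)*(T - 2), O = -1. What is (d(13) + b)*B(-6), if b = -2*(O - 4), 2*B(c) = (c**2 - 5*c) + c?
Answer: 7560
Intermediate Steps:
B(c) = c**2/2 - 2*c (B(c) = ((c**2 - 5*c) + c)/2 = (c**2 - 4*c)/2 = c**2/2 - 2*c)
b = 10 (b = -2*(-1 - 4) = -2*(-5) = 10)
d(T) = (-2 + T)*(9 + T) (d(T) = (9 + T)*(-2 + T) = (-2 + T)*(9 + T))
(d(13) + b)*B(-6) = ((-18 + 13**2 + 7*13) + 10)*((1/2)*(-6)*(-4 - 6)) = ((-18 + 169 + 91) + 10)*((1/2)*(-6)*(-10)) = (242 + 10)*30 = 252*30 = 7560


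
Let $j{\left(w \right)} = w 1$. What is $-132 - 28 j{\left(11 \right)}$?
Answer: $-440$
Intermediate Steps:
$j{\left(w \right)} = w$
$-132 - 28 j{\left(11 \right)} = -132 - 308 = -440$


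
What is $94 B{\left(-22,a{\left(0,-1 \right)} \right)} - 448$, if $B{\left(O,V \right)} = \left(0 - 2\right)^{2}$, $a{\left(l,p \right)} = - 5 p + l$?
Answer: $-72$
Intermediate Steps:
$a{\left(l,p \right)} = l - 5 p$
$B{\left(O,V \right)} = 4$ ($B{\left(O,V \right)} = \left(-2\right)^{2} = 4$)
$94 B{\left(-22,a{\left(0,-1 \right)} \right)} - 448 = 94 \cdot 4 - 448 = 376 - 448 = -72$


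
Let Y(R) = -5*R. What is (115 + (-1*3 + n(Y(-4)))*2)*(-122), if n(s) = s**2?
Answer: -110898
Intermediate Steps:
(115 + (-1*3 + n(Y(-4)))*2)*(-122) = (115 + (-1*3 + (-5*(-4))**2)*2)*(-122) = (115 + (-3 + 20**2)*2)*(-122) = (115 + (-3 + 400)*2)*(-122) = (115 + 397*2)*(-122) = (115 + 794)*(-122) = 909*(-122) = -110898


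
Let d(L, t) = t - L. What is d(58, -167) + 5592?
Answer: 5367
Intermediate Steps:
d(58, -167) + 5592 = (-167 - 1*58) + 5592 = (-167 - 58) + 5592 = -225 + 5592 = 5367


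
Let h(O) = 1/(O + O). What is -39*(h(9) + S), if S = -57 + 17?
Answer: 9347/6 ≈ 1557.8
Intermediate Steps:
S = -40
h(O) = 1/(2*O)
-39*(h(9) + S) = -39*((1/2)/9 - 40) = -39*((1/2)*(1/9) - 40) = -39*(1/18 - 40) = -39*(-719/18) = 9347/6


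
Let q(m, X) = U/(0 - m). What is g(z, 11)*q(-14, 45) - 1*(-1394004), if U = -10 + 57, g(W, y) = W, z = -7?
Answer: 2787961/2 ≈ 1.3940e+6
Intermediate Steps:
U = 47
q(m, X) = -47/m (q(m, X) = 47/(0 - m) = 47/((-m)) = 47*(-1/m) = -47/m)
g(z, 11)*q(-14, 45) - 1*(-1394004) = -(-329)/(-14) - 1*(-1394004) = -(-329)*(-1)/14 + 1394004 = -7*47/14 + 1394004 = -47/2 + 1394004 = 2787961/2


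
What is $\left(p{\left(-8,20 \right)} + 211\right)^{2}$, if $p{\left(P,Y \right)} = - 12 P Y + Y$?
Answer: $4626801$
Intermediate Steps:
$p{\left(P,Y \right)} = Y - 12 P Y$ ($p{\left(P,Y \right)} = - 12 P Y + Y = Y - 12 P Y$)
$\left(p{\left(-8,20 \right)} + 211\right)^{2} = \left(20 \left(1 - -96\right) + 211\right)^{2} = \left(20 \left(1 + 96\right) + 211\right)^{2} = \left(20 \cdot 97 + 211\right)^{2} = \left(1940 + 211\right)^{2} = 2151^{2} = 4626801$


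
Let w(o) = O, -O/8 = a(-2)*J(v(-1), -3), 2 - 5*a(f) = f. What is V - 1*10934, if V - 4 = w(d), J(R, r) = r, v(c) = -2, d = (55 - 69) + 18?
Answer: -54554/5 ≈ -10911.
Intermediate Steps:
a(f) = 2/5 - f/5
d = 4 (d = -14 + 18 = 4)
O = 96/5 (O = -8*(2/5 - 1/5*(-2))*(-3) = -8*(2/5 + 2/5)*(-3) = -32*(-3)/5 = -8*(-12/5) = 96/5 ≈ 19.200)
w(o) = 96/5
V = 116/5 (V = 4 + 96/5 = 116/5 ≈ 23.200)
V - 1*10934 = 116/5 - 1*10934 = 116/5 - 10934 = -54554/5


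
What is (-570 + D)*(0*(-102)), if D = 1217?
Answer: 0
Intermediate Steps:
(-570 + D)*(0*(-102)) = (-570 + 1217)*(0*(-102)) = 647*0 = 0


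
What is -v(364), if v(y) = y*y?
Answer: -132496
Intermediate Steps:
v(y) = y²
-v(364) = -1*364² = -1*132496 = -132496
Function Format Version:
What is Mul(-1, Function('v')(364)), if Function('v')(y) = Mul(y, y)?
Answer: -132496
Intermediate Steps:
Function('v')(y) = Pow(y, 2)
Mul(-1, Function('v')(364)) = Mul(-1, Pow(364, 2)) = Mul(-1, 132496) = -132496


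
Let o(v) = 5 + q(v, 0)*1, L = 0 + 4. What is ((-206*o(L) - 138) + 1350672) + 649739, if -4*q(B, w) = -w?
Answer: 1999243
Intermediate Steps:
q(B, w) = w/4 (q(B, w) = -(-1)*w/4 = w/4)
L = 4
o(v) = 5 (o(v) = 5 + ((1/4)*0)*1 = 5 + 0*1 = 5 + 0 = 5)
((-206*o(L) - 138) + 1350672) + 649739 = ((-206*5 - 138) + 1350672) + 649739 = ((-1030 - 138) + 1350672) + 649739 = (-1168 + 1350672) + 649739 = 1349504 + 649739 = 1999243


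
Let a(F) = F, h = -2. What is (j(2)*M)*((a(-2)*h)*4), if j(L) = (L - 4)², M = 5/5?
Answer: 64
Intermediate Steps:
M = 1 (M = 5*(⅕) = 1)
j(L) = (-4 + L)²
(j(2)*M)*((a(-2)*h)*4) = ((-4 + 2)²*1)*(-2*(-2)*4) = ((-2)²*1)*(4*4) = (4*1)*16 = 4*16 = 64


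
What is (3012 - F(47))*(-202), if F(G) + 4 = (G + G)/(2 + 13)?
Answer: -9119492/15 ≈ -6.0797e+5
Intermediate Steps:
F(G) = -4 + 2*G/15 (F(G) = -4 + (G + G)/(2 + 13) = -4 + (2*G)/15 = -4 + (2*G)*(1/15) = -4 + 2*G/15)
(3012 - F(47))*(-202) = (3012 - (-4 + (2/15)*47))*(-202) = (3012 - (-4 + 94/15))*(-202) = (3012 - 1*34/15)*(-202) = (3012 - 34/15)*(-202) = (45146/15)*(-202) = -9119492/15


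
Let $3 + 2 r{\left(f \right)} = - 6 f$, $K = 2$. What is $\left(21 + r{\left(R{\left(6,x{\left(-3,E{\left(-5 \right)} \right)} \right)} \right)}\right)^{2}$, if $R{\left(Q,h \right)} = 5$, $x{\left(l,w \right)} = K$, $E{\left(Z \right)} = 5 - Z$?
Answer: $\frac{81}{4} \approx 20.25$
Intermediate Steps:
$x{\left(l,w \right)} = 2$
$r{\left(f \right)} = - \frac{3}{2} - 3 f$ ($r{\left(f \right)} = - \frac{3}{2} + \frac{\left(-6\right) f}{2} = - \frac{3}{2} - 3 f$)
$\left(21 + r{\left(R{\left(6,x{\left(-3,E{\left(-5 \right)} \right)} \right)} \right)}\right)^{2} = \left(21 - \frac{33}{2}\right)^{2} = \left(\frac{9}{2}\right)^{2} = \frac{81}{4}$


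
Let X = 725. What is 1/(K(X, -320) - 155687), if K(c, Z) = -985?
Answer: -1/156672 ≈ -6.3828e-6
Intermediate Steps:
1/(K(X, -320) - 155687) = 1/(-985 - 155687) = 1/(-156672) = -1/156672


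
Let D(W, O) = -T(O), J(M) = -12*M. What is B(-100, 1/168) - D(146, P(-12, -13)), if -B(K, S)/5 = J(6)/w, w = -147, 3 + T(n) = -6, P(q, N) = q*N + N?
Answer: -561/49 ≈ -11.449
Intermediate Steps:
P(q, N) = N + N*q (P(q, N) = N*q + N = N + N*q)
T(n) = -9 (T(n) = -3 - 6 = -9)
B(K, S) = -120/49 (B(K, S) = -5*(-12*6)/(-147) = -(-360)*(-1)/147 = -5*24/49 = -120/49)
D(W, O) = 9 (D(W, O) = -1*(-9) = 9)
B(-100, 1/168) - D(146, P(-12, -13)) = -120/49 - 1*9 = -120/49 - 9 = -561/49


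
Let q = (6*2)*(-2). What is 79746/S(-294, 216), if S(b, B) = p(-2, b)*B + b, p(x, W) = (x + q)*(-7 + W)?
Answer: 13291/281687 ≈ 0.047184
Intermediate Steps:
q = -24 (q = 12*(-2) = -24)
p(x, W) = (-24 + x)*(-7 + W) (p(x, W) = (x - 24)*(-7 + W) = (-24 + x)*(-7 + W))
S(b, B) = b + B*(182 - 26*b) (S(b, B) = (168 - 24*b - 7*(-2) + b*(-2))*B + b = (168 - 24*b + 14 - 2*b)*B + b = (182 - 26*b)*B + b = B*(182 - 26*b) + b = b + B*(182 - 26*b))
79746/S(-294, 216) = 79746/(-294 + 26*216*(7 - 1*(-294))) = 79746/(-294 + 26*216*(7 + 294)) = 79746/(-294 + 26*216*301) = 79746/(-294 + 1690416) = 79746/1690122 = 79746*(1/1690122) = 13291/281687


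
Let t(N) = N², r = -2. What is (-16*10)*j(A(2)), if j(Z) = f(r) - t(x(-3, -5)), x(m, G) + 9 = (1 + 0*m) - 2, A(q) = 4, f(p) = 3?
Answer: 15520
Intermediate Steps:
x(m, G) = -10 (x(m, G) = -9 + ((1 + 0*m) - 2) = -9 + ((1 + 0) - 2) = -9 + (1 - 2) = -9 - 1 = -10)
j(Z) = -97 (j(Z) = 3 - 1*(-10)² = 3 - 1*100 = 3 - 100 = -97)
(-16*10)*j(A(2)) = -16*10*(-97) = -160*(-97) = 15520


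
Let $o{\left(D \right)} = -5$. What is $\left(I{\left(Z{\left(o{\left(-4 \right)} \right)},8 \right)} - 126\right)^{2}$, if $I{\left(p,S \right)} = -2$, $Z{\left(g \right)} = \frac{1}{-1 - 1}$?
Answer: $16384$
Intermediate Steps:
$Z{\left(g \right)} = - \frac{1}{2}$ ($Z{\left(g \right)} = \frac{1}{-2} = - \frac{1}{2}$)
$\left(I{\left(Z{\left(o{\left(-4 \right)} \right)},8 \right)} - 126\right)^{2} = \left(-2 - 126\right)^{2} = \left(-128\right)^{2} = 16384$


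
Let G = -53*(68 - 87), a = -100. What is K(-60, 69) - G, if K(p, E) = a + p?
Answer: -1167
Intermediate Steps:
K(p, E) = -100 + p
G = 1007 (G = -53*(-19) = 1007)
K(-60, 69) - G = (-100 - 60) - 1*1007 = -160 - 1007 = -1167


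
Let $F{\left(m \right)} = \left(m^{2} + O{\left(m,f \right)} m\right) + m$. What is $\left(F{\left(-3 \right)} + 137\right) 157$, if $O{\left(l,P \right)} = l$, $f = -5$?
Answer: $23864$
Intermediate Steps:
$F{\left(m \right)} = m + 2 m^{2}$ ($F{\left(m \right)} = \left(m^{2} + m m\right) + m = \left(m^{2} + m^{2}\right) + m = 2 m^{2} + m = m + 2 m^{2}$)
$\left(F{\left(-3 \right)} + 137\right) 157 = \left(- 3 \left(1 + 2 \left(-3\right)\right) + 137\right) 157 = \left(- 3 \left(1 - 6\right) + 137\right) 157 = \left(\left(-3\right) \left(-5\right) + 137\right) 157 = \left(15 + 137\right) 157 = 152 \cdot 157 = 23864$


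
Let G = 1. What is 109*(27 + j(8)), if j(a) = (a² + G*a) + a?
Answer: 11663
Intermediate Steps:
j(a) = a² + 2*a (j(a) = (a² + 1*a) + a = (a² + a) + a = (a + a²) + a = a² + 2*a)
109*(27 + j(8)) = 109*(27 + 8*(2 + 8)) = 109*(27 + 8*10) = 109*(27 + 80) = 109*107 = 11663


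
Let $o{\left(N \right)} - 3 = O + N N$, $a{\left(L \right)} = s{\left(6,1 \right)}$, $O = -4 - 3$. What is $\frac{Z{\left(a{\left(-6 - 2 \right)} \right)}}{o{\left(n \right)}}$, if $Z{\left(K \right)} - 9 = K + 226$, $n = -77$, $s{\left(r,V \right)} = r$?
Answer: $\frac{241}{5925} \approx 0.040675$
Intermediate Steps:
$O = -7$ ($O = -4 - 3 = -7$)
$a{\left(L \right)} = 6$
$o{\left(N \right)} = -4 + N^{2}$ ($o{\left(N \right)} = 3 + \left(-7 + N N\right) = 3 + \left(-7 + N^{2}\right) = -4 + N^{2}$)
$Z{\left(K \right)} = 235 + K$ ($Z{\left(K \right)} = 9 + \left(K + 226\right) = 9 + \left(226 + K\right) = 235 + K$)
$\frac{Z{\left(a{\left(-6 - 2 \right)} \right)}}{o{\left(n \right)}} = \frac{235 + 6}{-4 + \left(-77\right)^{2}} = \frac{241}{-4 + 5929} = \frac{241}{5925}$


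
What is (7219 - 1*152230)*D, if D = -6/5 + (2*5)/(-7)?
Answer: 13341012/35 ≈ 3.8117e+5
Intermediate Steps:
D = -92/35 (D = -6*⅕ + 10*(-⅐) = -6/5 - 10/7 = -92/35 ≈ -2.6286)
(7219 - 1*152230)*D = (7219 - 1*152230)*(-92/35) = (7219 - 152230)*(-92/35) = -145011*(-92/35) = 13341012/35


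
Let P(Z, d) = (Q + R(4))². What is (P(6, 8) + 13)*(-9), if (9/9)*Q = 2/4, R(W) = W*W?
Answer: -10269/4 ≈ -2567.3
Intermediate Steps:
R(W) = W²
Q = ½ (Q = 2/4 = 2*(¼) = ½ ≈ 0.50000)
P(Z, d) = 1089/4 (P(Z, d) = (½ + 4²)² = (½ + 16)² = (33/2)² = 1089/4)
(P(6, 8) + 13)*(-9) = (1089/4 + 13)*(-9) = (1141/4)*(-9) = -10269/4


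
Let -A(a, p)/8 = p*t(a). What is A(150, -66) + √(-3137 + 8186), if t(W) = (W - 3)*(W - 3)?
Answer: 11409552 + 3*√561 ≈ 1.1410e+7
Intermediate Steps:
t(W) = (-3 + W)² (t(W) = (-3 + W)*(-3 + W) = (-3 + W)²)
A(a, p) = -8*p*(-3 + a)²
A(150, -66) + √(-3137 + 8186) = -8*(-66)*(-3 + 150)² + √(-3137 + 8186) = -8*(-66)*147² + √5049 = -8*(-66)*21609 + 3*√561 = 11409552 + 3*√561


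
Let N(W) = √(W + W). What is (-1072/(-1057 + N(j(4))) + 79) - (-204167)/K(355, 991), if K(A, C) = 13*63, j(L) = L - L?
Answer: 40724492/123669 ≈ 329.30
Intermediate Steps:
j(L) = 0
K(A, C) = 819
N(W) = √2*√W (N(W) = √(2*W) = √2*√W)
(-1072/(-1057 + N(j(4))) + 79) - (-204167)/K(355, 991) = (-1072/(-1057 + √2*√0) + 79) - (-204167)/819 = (-1072/(-1057 + √2*0) + 79) - (-204167)/819 = (-1072/(-1057 + 0) + 79) - 1*(-204167/819) = (-1072/(-1057) + 79) + 204167/819 = (-1072*(-1/1057) + 79) + 204167/819 = (1072/1057 + 79) + 204167/819 = 84575/1057 + 204167/819 = 40724492/123669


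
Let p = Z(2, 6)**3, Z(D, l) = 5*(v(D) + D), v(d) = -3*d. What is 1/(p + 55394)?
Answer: 1/47394 ≈ 2.1100e-5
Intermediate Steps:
Z(D, l) = -10*D (Z(D, l) = 5*(-3*D + D) = 5*(-2*D) = -10*D)
p = -8000 (p = (-10*2)**3 = (-20)**3 = -8000)
1/(p + 55394) = 1/(-8000 + 55394) = 1/47394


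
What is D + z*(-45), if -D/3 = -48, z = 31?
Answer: -1251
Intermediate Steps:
D = 144 (D = -3*(-48) = 144)
D + z*(-45) = 144 + 31*(-45) = 144 - 1395 = -1251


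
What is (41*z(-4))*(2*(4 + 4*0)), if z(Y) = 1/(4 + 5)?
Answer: 328/9 ≈ 36.444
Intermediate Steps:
z(Y) = ⅑ (z(Y) = 1/9 = ⅑)
(41*z(-4))*(2*(4 + 4*0)) = (41*(⅑))*(2*(4 + 4*0)) = 41*(2*(4 + 0))/9 = 41*(2*4)/9 = (41/9)*8 = 328/9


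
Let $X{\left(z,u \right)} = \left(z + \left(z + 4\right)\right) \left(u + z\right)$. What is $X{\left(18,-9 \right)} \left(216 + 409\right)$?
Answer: $225000$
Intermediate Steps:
$X{\left(z,u \right)} = \left(4 + 2 z\right) \left(u + z\right)$ ($X{\left(z,u \right)} = \left(z + \left(4 + z\right)\right) \left(u + z\right) = \left(4 + 2 z\right) \left(u + z\right)$)
$X{\left(18,-9 \right)} \left(216 + 409\right) = \left(2 \cdot 18^{2} + 4 \left(-9\right) + 4 \cdot 18 + 2 \left(-9\right) 18\right) \left(216 + 409\right) = \left(2 \cdot 324 - 36 + 72 - 324\right) 625 = \left(648 - 36 + 72 - 324\right) 625 = 360 \cdot 625 = 225000$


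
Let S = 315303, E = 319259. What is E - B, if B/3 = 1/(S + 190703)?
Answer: 161546969551/506006 ≈ 3.1926e+5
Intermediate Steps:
B = 3/506006 (B = 3/(315303 + 190703) = 3/506006 ≈ 5.9288e-6)
E - B = 319259 - 1*3/506006 = 319259 - 3/506006 = 161546969551/506006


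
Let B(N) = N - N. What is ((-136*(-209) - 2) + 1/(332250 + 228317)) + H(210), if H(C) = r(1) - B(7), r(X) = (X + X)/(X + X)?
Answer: 15932995842/560567 ≈ 28423.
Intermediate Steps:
B(N) = 0
r(X) = 1 (r(X) = (2*X)/((2*X)) = (2*X)*(1/(2*X)) = 1)
H(C) = 1 (H(C) = 1 - 1*0 = 1 + 0 = 1)
((-136*(-209) - 2) + 1/(332250 + 228317)) + H(210) = ((-136*(-209) - 2) + 1/(332250 + 228317)) + 1 = ((28424 - 2) + 1/560567) + 1 = (28422 + 1/560567) + 1 = 15932435275/560567 + 1 = 15932995842/560567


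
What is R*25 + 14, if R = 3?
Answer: 89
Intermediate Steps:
R*25 + 14 = 3*25 + 14 = 75 + 14 = 89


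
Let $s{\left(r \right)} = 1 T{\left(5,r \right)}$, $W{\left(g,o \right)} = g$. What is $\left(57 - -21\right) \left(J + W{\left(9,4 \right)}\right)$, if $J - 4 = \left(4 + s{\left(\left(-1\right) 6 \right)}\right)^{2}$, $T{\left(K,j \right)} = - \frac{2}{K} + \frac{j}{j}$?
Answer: $\frac{66612}{25} \approx 2664.5$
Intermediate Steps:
$T{\left(K,j \right)} = 1 - \frac{2}{K}$ ($T{\left(K,j \right)} = - \frac{2}{K} + 1 = 1 - \frac{2}{K}$)
$s{\left(r \right)} = \frac{3}{5}$ ($s{\left(r \right)} = 1 \frac{-2 + 5}{5} = 1 \cdot \frac{1}{5} \cdot 3 = 1 \cdot \frac{3}{5} = \frac{3}{5}$)
$J = \frac{629}{25}$ ($J = 4 + \left(4 + \frac{3}{5}\right)^{2} = 4 + \left(\frac{23}{5}\right)^{2} = 4 + \frac{529}{25} = \frac{629}{25} \approx 25.16$)
$\left(57 - -21\right) \left(J + W{\left(9,4 \right)}\right) = \left(57 - -21\right) \left(\frac{629}{25} + 9\right) = \left(57 + 21\right) \frac{854}{25} = 78 \cdot \frac{854}{25} = \frac{66612}{25}$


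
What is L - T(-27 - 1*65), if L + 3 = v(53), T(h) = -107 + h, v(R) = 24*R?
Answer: 1468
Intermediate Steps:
L = 1269 (L = -3 + 24*53 = -3 + 1272 = 1269)
L - T(-27 - 1*65) = 1269 - (-107 + (-27 - 1*65)) = 1269 - (-107 + (-27 - 65)) = 1269 - (-107 - 92) = 1269 - 1*(-199) = 1269 + 199 = 1468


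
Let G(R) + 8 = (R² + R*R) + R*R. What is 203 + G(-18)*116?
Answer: 112027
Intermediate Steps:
G(R) = -8 + 3*R² (G(R) = -8 + ((R² + R*R) + R*R) = -8 + ((R² + R²) + R²) = -8 + (2*R² + R²) = -8 + 3*R²)
203 + G(-18)*116 = 203 + (-8 + 3*(-18)²)*116 = 203 + (-8 + 3*324)*116 = 203 + (-8 + 972)*116 = 203 + 964*116 = 203 + 111824 = 112027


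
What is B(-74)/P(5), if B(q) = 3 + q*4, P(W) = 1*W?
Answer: -293/5 ≈ -58.600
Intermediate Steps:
P(W) = W
B(q) = 3 + 4*q
B(-74)/P(5) = (3 + 4*(-74))/5 = (3 - 296)*(1/5) = -293*1/5 = -293/5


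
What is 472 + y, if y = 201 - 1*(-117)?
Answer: 790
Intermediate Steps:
y = 318 (y = 201 + 117 = 318)
472 + y = 472 + 318 = 790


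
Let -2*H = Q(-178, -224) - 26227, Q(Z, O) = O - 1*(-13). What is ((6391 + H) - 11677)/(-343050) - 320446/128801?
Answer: -110950778633/44185183050 ≈ -2.5110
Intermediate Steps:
Q(Z, O) = 13 + O (Q(Z, O) = O + 13 = 13 + O)
H = 13219 (H = -((13 - 224) - 26227)/2 = -(-211 - 26227)/2 = -1/2*(-26438) = 13219)
((6391 + H) - 11677)/(-343050) - 320446/128801 = ((6391 + 13219) - 11677)/(-343050) - 320446/128801 = (19610 - 11677)*(-1/343050) - 320446*1/128801 = 7933*(-1/343050) - 320446/128801 = -7933/343050 - 320446/128801 = -110950778633/44185183050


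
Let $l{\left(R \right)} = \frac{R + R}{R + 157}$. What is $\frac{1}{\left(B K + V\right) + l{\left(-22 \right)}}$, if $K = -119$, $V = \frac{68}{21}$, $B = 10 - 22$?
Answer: $\frac{945}{1352212} \approx 0.00069886$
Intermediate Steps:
$B = -12$
$V = \frac{68}{21}$ ($V = 68 \cdot \frac{1}{21} = \frac{68}{21} \approx 3.2381$)
$l{\left(R \right)} = \frac{2 R}{157 + R}$
$\frac{1}{\left(B K + V\right) + l{\left(-22 \right)}} = \frac{1}{\left(\left(-12\right) \left(-119\right) + \frac{68}{21}\right) + 2 \left(-22\right) \frac{1}{157 - 22}} = \frac{1}{\left(1428 + \frac{68}{21}\right) + 2 \left(-22\right) \frac{1}{135}} = \frac{1}{\frac{30056}{21} + 2 \left(-22\right) \frac{1}{135}} = \frac{1}{\frac{30056}{21} - \frac{44}{135}} = \frac{1}{\frac{1352212}{945}} = \frac{945}{1352212}$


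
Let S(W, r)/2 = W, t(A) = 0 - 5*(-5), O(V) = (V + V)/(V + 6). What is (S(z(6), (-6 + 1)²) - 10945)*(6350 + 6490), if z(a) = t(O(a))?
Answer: -139891800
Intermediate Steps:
O(V) = 2*V/(6 + V) (O(V) = (2*V)/(6 + V) = 2*V/(6 + V))
t(A) = 25 (t(A) = 0 + 25 = 25)
z(a) = 25
S(W, r) = 2*W
(S(z(6), (-6 + 1)²) - 10945)*(6350 + 6490) = (2*25 - 10945)*(6350 + 6490) = (50 - 10945)*12840 = -10895*12840 = -139891800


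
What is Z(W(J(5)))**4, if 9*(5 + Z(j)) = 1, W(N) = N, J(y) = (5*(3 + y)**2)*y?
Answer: 3748096/6561 ≈ 571.27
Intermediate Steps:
J(y) = 5*y*(3 + y)**2
Z(j) = -44/9 (Z(j) = -5 + (1/9)*1 = -5 + 1/9 = -44/9)
Z(W(J(5)))**4 = (-44/9)**4 = 3748096/6561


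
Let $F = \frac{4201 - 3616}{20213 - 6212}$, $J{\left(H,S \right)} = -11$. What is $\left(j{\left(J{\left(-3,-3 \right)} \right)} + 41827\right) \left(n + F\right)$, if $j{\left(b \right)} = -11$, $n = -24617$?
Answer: $- \frac{369548398208}{359} \approx -1.0294 \cdot 10^{9}$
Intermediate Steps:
$F = \frac{15}{359}$ ($F = \frac{585}{14001} = 585 \cdot \frac{1}{14001} = \frac{15}{359} \approx 0.041783$)
$\left(j{\left(J{\left(-3,-3 \right)} \right)} + 41827\right) \left(n + F\right) = \left(-11 + 41827\right) \left(-24617 + \frac{15}{359}\right) = 41816 \left(- \frac{8837488}{359}\right) = - \frac{369548398208}{359}$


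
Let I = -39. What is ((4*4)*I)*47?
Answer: -29328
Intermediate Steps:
((4*4)*I)*47 = ((4*4)*(-39))*47 = (16*(-39))*47 = -624*47 = -29328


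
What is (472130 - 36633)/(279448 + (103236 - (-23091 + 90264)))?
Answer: 435497/315511 ≈ 1.3803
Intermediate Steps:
(472130 - 36633)/(279448 + (103236 - (-23091 + 90264))) = 435497/(279448 + (103236 - 1*67173)) = 435497/(279448 + (103236 - 67173)) = 435497/(279448 + 36063) = 435497/315511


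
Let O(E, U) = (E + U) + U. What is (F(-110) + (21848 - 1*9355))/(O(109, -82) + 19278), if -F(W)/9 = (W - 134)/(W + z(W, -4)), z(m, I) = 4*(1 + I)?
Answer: 12475/19223 ≈ 0.64896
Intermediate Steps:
O(E, U) = E + 2*U
z(m, I) = 4 + 4*I
F(W) = -9*(-134 + W)/(-12 + W) (F(W) = -9*(W - 134)/(W + (4 + 4*(-4))) = -9*(-134 + W)/(W + (4 - 16)) = -9*(-134 + W)/(W - 12) = -9*(-134 + W)/(-12 + W))
(F(-110) + (21848 - 1*9355))/(O(109, -82) + 19278) = (9*(134 - 1*(-110))/(-12 - 110) + (21848 - 1*9355))/((109 + 2*(-82)) + 19278) = (9*(134 + 110)/(-122) + (21848 - 9355))/((109 - 164) + 19278) = (9*(-1/122)*244 + 12493)/(-55 + 19278) = (-18 + 12493)/19223 = 12475*(1/19223) = 12475/19223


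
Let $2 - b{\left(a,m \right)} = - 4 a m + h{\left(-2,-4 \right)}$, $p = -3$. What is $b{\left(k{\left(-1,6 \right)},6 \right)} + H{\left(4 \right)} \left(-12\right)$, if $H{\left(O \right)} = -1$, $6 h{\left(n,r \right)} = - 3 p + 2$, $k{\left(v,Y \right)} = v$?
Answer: $- \frac{71}{6} \approx -11.833$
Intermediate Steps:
$h{\left(n,r \right)} = \frac{11}{6}$ ($h{\left(n,r \right)} = \frac{\left(-3\right) \left(-3\right) + 2}{6} = \frac{9 + 2}{6} = \frac{1}{6} \cdot 11 = \frac{11}{6}$)
$b{\left(a,m \right)} = \frac{1}{6} + 4 a m$ ($b{\left(a,m \right)} = 2 - \left(- 4 a m + \frac{11}{6}\right) = 2 - \left(\frac{11}{6} - 4 a m\right) = 2 + \left(- \frac{11}{6} + 4 a m\right) = \frac{1}{6} + 4 a m$)
$b{\left(k{\left(-1,6 \right)},6 \right)} + H{\left(4 \right)} \left(-12\right) = \left(\frac{1}{6} + 4 \left(-1\right) 6\right) - -12 = \left(\frac{1}{6} - 24\right) + 12 = - \frac{143}{6} + 12 = - \frac{71}{6}$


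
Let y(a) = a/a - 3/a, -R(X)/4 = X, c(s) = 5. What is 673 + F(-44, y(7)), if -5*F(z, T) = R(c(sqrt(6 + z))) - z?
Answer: 3341/5 ≈ 668.20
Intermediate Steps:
R(X) = -4*X
y(a) = 1 - 3/a
F(z, T) = 4 + z/5 (F(z, T) = -(-4*5 - z)/5 = -(-20 - z)/5 = 4 + z/5)
673 + F(-44, y(7)) = 673 + (4 + (1/5)*(-44)) = 673 + (4 - 44/5) = 673 - 24/5 = 3341/5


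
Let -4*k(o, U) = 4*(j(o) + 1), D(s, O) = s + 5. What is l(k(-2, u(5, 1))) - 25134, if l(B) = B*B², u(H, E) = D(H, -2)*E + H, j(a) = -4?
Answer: -25107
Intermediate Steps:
D(s, O) = 5 + s
u(H, E) = H + E*(5 + H) (u(H, E) = (5 + H)*E + H = E*(5 + H) + H = H + E*(5 + H))
k(o, U) = 3 (k(o, U) = -(-4 + 1) = -(-3) = -¼*(-12) = 3)
l(B) = B³
l(k(-2, u(5, 1))) - 25134 = 3³ - 25134 = 27 - 25134 = -25107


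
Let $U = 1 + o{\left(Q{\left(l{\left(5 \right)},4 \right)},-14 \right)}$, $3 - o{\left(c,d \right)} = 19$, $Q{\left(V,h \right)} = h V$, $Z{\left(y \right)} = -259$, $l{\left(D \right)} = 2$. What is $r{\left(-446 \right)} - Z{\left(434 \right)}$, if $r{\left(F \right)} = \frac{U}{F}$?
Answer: $\frac{115529}{446} \approx 259.03$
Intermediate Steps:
$Q{\left(V,h \right)} = V h$
$o{\left(c,d \right)} = -16$ ($o{\left(c,d \right)} = 3 - 19 = -16$)
$U = -15$ ($U = 1 - 16 = -15$)
$r{\left(F \right)} = - \frac{15}{F}$
$r{\left(-446 \right)} - Z{\left(434 \right)} = - \frac{15}{-446} - -259 = \left(-15\right) \left(- \frac{1}{446}\right) + 259 = \frac{15}{446} + 259 = \frac{115529}{446}$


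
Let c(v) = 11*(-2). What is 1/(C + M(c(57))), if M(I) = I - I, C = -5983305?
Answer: -1/5983305 ≈ -1.6713e-7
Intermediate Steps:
c(v) = -22
M(I) = 0
1/(C + M(c(57))) = 1/(-5983305 + 0) = 1/(-5983305) = -1/5983305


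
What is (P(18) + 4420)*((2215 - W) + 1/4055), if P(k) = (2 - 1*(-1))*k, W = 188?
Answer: 36773980364/4055 ≈ 9.0688e+6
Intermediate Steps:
P(k) = 3*k (P(k) = (2 + 1)*k = 3*k)
(P(18) + 4420)*((2215 - W) + 1/4055) = (3*18 + 4420)*((2215 - 1*188) + 1/4055) = (54 + 4420)*((2215 - 188) + 1/4055) = 4474*(2027 + 1/4055) = 4474*(8219486/4055) = 36773980364/4055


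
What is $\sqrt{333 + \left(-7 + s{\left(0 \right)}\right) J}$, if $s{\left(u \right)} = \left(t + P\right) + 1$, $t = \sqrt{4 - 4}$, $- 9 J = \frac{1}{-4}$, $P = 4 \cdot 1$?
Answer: $\frac{\sqrt{11986}}{6} \approx 18.247$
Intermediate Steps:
$P = 4$
$J = \frac{1}{36}$ ($J = - \frac{1}{9 \left(-4\right)} = \left(- \frac{1}{9}\right) \left(- \frac{1}{4}\right) = \frac{1}{36} \approx 0.027778$)
$t = 0$ ($t = \sqrt{0} = 0$)
$s{\left(u \right)} = 5$ ($s{\left(u \right)} = \left(0 + 4\right) + 1 = 4 + 1 = 5$)
$\sqrt{333 + \left(-7 + s{\left(0 \right)}\right) J} = \sqrt{333 + \left(-7 + 5\right) \frac{1}{36}} = \sqrt{333 - \frac{1}{18}} = \sqrt{\frac{5993}{18}} = \frac{\sqrt{11986}}{6}$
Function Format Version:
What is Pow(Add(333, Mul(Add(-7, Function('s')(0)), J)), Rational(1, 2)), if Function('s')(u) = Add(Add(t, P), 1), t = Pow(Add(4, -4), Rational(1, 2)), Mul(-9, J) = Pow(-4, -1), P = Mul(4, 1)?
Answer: Mul(Rational(1, 6), Pow(11986, Rational(1, 2))) ≈ 18.247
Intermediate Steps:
P = 4
J = Rational(1, 36) (J = Mul(Rational(-1, 9), Pow(-4, -1)) = Mul(Rational(-1, 9), Rational(-1, 4)) = Rational(1, 36) ≈ 0.027778)
t = 0 (t = Pow(0, Rational(1, 2)) = 0)
Function('s')(u) = 5 (Function('s')(u) = Add(Add(0, 4), 1) = Add(4, 1) = 5)
Pow(Add(333, Mul(Add(-7, Function('s')(0)), J)), Rational(1, 2)) = Pow(Add(333, Mul(Add(-7, 5), Rational(1, 36))), Rational(1, 2)) = Pow(Add(333, Mul(-2, Rational(1, 36))), Rational(1, 2)) = Pow(Add(333, Rational(-1, 18)), Rational(1, 2)) = Pow(Rational(5993, 18), Rational(1, 2)) = Mul(Rational(1, 6), Pow(11986, Rational(1, 2)))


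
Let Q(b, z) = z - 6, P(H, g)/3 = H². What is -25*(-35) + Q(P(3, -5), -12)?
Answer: 857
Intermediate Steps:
P(H, g) = 3*H²
Q(b, z) = -6 + z
-25*(-35) + Q(P(3, -5), -12) = -25*(-35) + (-6 - 12) = 875 - 18 = 857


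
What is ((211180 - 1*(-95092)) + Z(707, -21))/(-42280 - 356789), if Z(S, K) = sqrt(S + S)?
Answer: -306272/399069 - sqrt(1414)/399069 ≈ -0.76756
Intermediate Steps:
Z(S, K) = sqrt(2)*sqrt(S) (Z(S, K) = sqrt(2*S) = sqrt(2)*sqrt(S))
((211180 - 1*(-95092)) + Z(707, -21))/(-42280 - 356789) = ((211180 - 1*(-95092)) + sqrt(2)*sqrt(707))/(-42280 - 356789) = ((211180 + 95092) + sqrt(1414))/(-399069) = (306272 + sqrt(1414))*(-1/399069) = -306272/399069 - sqrt(1414)/399069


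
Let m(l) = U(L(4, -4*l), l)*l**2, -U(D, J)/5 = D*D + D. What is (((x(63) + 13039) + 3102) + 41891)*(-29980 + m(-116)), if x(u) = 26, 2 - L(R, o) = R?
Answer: -9552863320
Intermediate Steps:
L(R, o) = 2 - R
U(D, J) = -5*D - 5*D**2 (U(D, J) = -5*(D*D + D) = -5*(D**2 + D) = -5*(D + D**2) = -5*D - 5*D**2)
m(l) = -10*l**2 (m(l) = (-5*(2 - 1*4)*(1 + (2 - 1*4)))*l**2 = (-5*(2 - 4)*(1 + (2 - 4)))*l**2 = (-5*(-2)*(1 - 2))*l**2 = (-5*(-2)*(-1))*l**2 = -10*l**2)
(((x(63) + 13039) + 3102) + 41891)*(-29980 + m(-116)) = (((26 + 13039) + 3102) + 41891)*(-29980 - 10*(-116)**2) = ((13065 + 3102) + 41891)*(-29980 - 10*13456) = (16167 + 41891)*(-29980 - 134560) = 58058*(-164540) = -9552863320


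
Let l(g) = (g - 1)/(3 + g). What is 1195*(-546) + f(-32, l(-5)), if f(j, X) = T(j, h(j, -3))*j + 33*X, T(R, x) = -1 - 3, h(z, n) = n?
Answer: -652243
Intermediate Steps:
l(g) = (-1 + g)/(3 + g)
T(R, x) = -4
f(j, X) = -4*j + 33*X
1195*(-546) + f(-32, l(-5)) = 1195*(-546) + (-4*(-32) + 33*((-1 - 5)/(3 - 5))) = -652470 + (128 + 33*(-6/(-2))) = -652470 + (128 + 33*(-½*(-6))) = -652470 + (128 + 33*3) = -652470 + (128 + 99) = -652470 + 227 = -652243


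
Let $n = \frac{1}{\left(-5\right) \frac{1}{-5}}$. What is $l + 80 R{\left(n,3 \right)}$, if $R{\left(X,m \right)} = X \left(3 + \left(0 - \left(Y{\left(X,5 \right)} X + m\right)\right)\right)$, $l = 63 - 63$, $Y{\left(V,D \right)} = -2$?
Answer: $160$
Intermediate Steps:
$n = 1$ ($n = \frac{1}{\left(-5\right) \left(- \frac{1}{5}\right)} = 1^{-1} = 1$)
$l = 0$
$R{\left(X,m \right)} = X \left(3 - m + 2 X\right)$ ($R{\left(X,m \right)} = X \left(3 + \left(0 - \left(- 2 X + m\right)\right)\right) = X \left(3 + \left(0 - \left(m - 2 X\right)\right)\right) = X \left(3 + \left(0 + \left(- m + 2 X\right)\right)\right) = X \left(3 + \left(- m + 2 X\right)\right) = X \left(3 - m + 2 X\right)$)
$l + 80 R{\left(n,3 \right)} = 0 + 80 \cdot 1 \left(3 - 3 + 2 \cdot 1\right) = 0 + 80 \cdot 1 \left(3 - 3 + 2\right) = 0 + 80 \cdot 1 \cdot 2 = 0 + 80 \cdot 2 = 0 + 160 = 160$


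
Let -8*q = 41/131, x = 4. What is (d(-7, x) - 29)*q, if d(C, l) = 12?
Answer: 697/1048 ≈ 0.66508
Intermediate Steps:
q = -41/1048 (q = -41/(8*131) = -1/8*41/131 = -41/1048 ≈ -0.039122)
(d(-7, x) - 29)*q = (12 - 29)*(-41/1048) = -17*(-41/1048) = 697/1048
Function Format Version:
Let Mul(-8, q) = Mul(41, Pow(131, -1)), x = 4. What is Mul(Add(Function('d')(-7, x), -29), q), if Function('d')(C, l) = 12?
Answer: Rational(697, 1048) ≈ 0.66508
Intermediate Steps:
q = Rational(-41, 1048) (q = Mul(Rational(-1, 8), Mul(41, Pow(131, -1))) = Mul(Rational(-1, 8), Mul(41, Rational(1, 131))) = Mul(Rational(-1, 8), Rational(41, 131)) = Rational(-41, 1048) ≈ -0.039122)
Mul(Add(Function('d')(-7, x), -29), q) = Mul(Add(12, -29), Rational(-41, 1048)) = Mul(-17, Rational(-41, 1048)) = Rational(697, 1048)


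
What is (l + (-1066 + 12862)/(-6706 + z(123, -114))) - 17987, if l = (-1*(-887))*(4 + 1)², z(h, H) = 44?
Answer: 13944330/3331 ≈ 4186.2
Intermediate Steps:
l = 22175 (l = 887*5² = 887*25 = 22175)
(l + (-1066 + 12862)/(-6706 + z(123, -114))) - 17987 = (22175 + (-1066 + 12862)/(-6706 + 44)) - 17987 = (22175 + 11796/(-6662)) - 17987 = (22175 + 11796*(-1/6662)) - 17987 = (22175 - 5898/3331) - 17987 = 73859027/3331 - 17987 = 13944330/3331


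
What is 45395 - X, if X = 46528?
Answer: -1133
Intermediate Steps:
45395 - X = 45395 - 1*46528 = 45395 - 46528 = -1133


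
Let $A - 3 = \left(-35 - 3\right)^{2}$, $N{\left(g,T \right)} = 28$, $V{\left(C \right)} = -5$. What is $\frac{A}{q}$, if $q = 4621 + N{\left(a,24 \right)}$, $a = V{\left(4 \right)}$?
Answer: $\frac{1447}{4649} \approx 0.31125$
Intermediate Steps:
$a = -5$
$A = 1447$ ($A = 3 + \left(-35 - 3\right)^{2} = 3 + \left(-38\right)^{2} = 3 + 1444 = 1447$)
$q = 4649$ ($q = 4621 + 28 = 4649$)
$\frac{A}{q} = \frac{1447}{4649}$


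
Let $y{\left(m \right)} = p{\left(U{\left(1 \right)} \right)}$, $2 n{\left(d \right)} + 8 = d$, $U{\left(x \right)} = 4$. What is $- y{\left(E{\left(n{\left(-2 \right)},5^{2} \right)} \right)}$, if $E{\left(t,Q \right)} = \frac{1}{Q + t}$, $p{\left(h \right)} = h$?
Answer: $-4$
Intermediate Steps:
$n{\left(d \right)} = -4 + \frac{d}{2}$
$y{\left(m \right)} = 4$
$- y{\left(E{\left(n{\left(-2 \right)},5^{2} \right)} \right)} = \left(-1\right) 4 = -4$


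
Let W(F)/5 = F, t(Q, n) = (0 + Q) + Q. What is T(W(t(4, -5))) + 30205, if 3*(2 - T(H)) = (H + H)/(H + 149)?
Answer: 17127289/567 ≈ 30207.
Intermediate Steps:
t(Q, n) = 2*Q (t(Q, n) = Q + Q = 2*Q)
W(F) = 5*F
T(H) = 2 - 2*H/(3*(149 + H)) (T(H) = 2 - (H + H)/(3*(H + 149)) = 2 - 2*H/(3*(149 + H)))
T(W(t(4, -5))) + 30205 = 2*(447 + 2*(5*(2*4)))/(3*(149 + 5*(2*4))) + 30205 = 2*(447 + 2*(5*8))/(3*(149 + 5*8)) + 30205 = 2*(447 + 2*40)/(3*(149 + 40)) + 30205 = (⅔)*(447 + 80)/189 + 30205 = (⅔)*(1/189)*527 + 30205 = 1054/567 + 30205 = 17127289/567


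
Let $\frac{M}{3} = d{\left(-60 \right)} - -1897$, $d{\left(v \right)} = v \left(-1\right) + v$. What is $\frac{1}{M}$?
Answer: $\frac{1}{5691} \approx 0.00017572$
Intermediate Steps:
$d{\left(v \right)} = 0$ ($d{\left(v \right)} = - v + v = 0$)
$M = 5691$ ($M = 3 \left(0 - -1897\right) = 3 \left(0 + 1897\right) = 3 \cdot 1897 = 5691$)
$\frac{1}{M} = \frac{1}{5691}$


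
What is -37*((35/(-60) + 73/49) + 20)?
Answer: -454841/588 ≈ -773.54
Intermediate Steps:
-37*((35/(-60) + 73/49) + 20) = -37*((35*(-1/60) + 73*(1/49)) + 20) = -37*((-7/12 + 73/49) + 20) = -37*(533/588 + 20) = -37*12293/588 = -454841/588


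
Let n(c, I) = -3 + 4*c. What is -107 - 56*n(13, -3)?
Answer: -2851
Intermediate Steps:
-107 - 56*n(13, -3) = -107 - 56*(-3 + 4*13) = -107 - 56*(-3 + 52) = -107 - 56*49 = -107 - 2744 = -2851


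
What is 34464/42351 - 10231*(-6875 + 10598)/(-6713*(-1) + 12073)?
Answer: -179166966651/88400654 ≈ -2026.8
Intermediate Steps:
34464/42351 - 10231*(-6875 + 10598)/(-6713*(-1) + 12073) = 34464*(1/42351) - 10231*3723/(6713 + 12073) = 11488/14117 - 10231/(18786*(1/3723)) = 11488/14117 - 10231/6262/1241 = 11488/14117 - 10231*1241/6262 = 11488/14117 - 12696671/6262 = -179166966651/88400654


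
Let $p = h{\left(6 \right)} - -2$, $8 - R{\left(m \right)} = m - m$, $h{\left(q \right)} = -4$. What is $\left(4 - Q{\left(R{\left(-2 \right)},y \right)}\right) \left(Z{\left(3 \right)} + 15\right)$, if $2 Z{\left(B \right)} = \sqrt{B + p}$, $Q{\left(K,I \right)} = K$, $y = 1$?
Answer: $-62$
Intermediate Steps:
$R{\left(m \right)} = 8$ ($R{\left(m \right)} = 8 - \left(m - m\right) = 8 - 0 = 8 + 0 = 8$)
$p = -2$ ($p = -4 - -2 = -4 + 2 = -2$)
$Z{\left(B \right)} = \frac{\sqrt{-2 + B}}{2}$ ($Z{\left(B \right)} = \frac{\sqrt{B - 2}}{2} = \frac{\sqrt{-2 + B}}{2}$)
$\left(4 - Q{\left(R{\left(-2 \right)},y \right)}\right) \left(Z{\left(3 \right)} + 15\right) = \left(4 - 8\right) \left(\frac{\sqrt{-2 + 3}}{2} + 15\right) = \left(4 - 8\right) \left(\frac{\sqrt{1}}{2} + 15\right) = - 4 \left(\frac{1}{2} \cdot 1 + 15\right) = - 4 \left(\frac{1}{2} + 15\right) = \left(-4\right) \frac{31}{2} = -62$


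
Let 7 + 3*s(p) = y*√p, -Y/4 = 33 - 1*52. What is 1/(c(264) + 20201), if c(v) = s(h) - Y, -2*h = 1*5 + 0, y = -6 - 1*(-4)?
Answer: 90552/1822147717 + 3*I*√10/3644295434 ≈ 4.9695e-5 + 2.6032e-9*I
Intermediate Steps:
y = -2 (y = -6 + 4 = -2)
h = -5/2 (h = -(1*5 + 0)/2 = -(5 + 0)/2 = -½*5 = -5/2 ≈ -2.5000)
Y = 76 (Y = -4*(33 - 1*52) = -4*(33 - 52) = -4*(-19) = 76)
s(p) = -7/3 - 2*√p/3 (s(p) = -7/3 + (-2*√p)/3 = -7/3 - 2*√p/3)
c(v) = -235/3 - I*√10/3 (c(v) = (-7/3 - I*√10/3) - 1*76 = (-7/3 - I*√10/3) - 76 = -235/3 - I*√10/3)
1/(c(264) + 20201) = 1/((-235/3 - I*√10/3) + 20201) = 1/(60368/3 - I*√10/3)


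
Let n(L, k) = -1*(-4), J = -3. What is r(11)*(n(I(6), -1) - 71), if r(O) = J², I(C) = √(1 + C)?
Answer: -603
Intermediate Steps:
n(L, k) = 4
r(O) = 9 (r(O) = (-3)² = 9)
r(11)*(n(I(6), -1) - 71) = 9*(4 - 71) = 9*(-67) = -603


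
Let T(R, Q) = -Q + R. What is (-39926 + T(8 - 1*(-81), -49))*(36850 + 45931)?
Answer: -3293690428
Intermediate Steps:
T(R, Q) = R - Q
(-39926 + T(8 - 1*(-81), -49))*(36850 + 45931) = (-39926 + ((8 - 1*(-81)) - 1*(-49)))*(36850 + 45931) = (-39926 + ((8 + 81) + 49))*82781 = (-39926 + (89 + 49))*82781 = (-39926 + 138)*82781 = -39788*82781 = -3293690428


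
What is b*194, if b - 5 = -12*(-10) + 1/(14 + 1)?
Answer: 363944/15 ≈ 24263.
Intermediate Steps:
b = 1876/15 (b = 5 + (-12*(-10) + 1/(14 + 1)) = 5 + (120 + 1/15) = 5 + 1801/15 = 1876/15 ≈ 125.07)
b*194 = (1876/15)*194 = 363944/15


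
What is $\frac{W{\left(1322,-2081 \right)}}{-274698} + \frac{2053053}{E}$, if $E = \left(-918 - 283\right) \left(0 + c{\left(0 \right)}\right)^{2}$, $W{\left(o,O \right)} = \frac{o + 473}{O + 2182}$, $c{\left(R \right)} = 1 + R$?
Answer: $- \frac{56960927008189}{33321142098} \approx -1709.5$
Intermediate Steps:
$W{\left(o,O \right)} = \frac{473 + o}{2182 + O}$
$E = -1201$ ($E = \left(-918 - 283\right) \left(0 + \left(1 + 0\right)\right)^{2} = - 1201 \left(0 + 1\right)^{2} = - 1201 \cdot 1^{2} = \left(-1201\right) 1 = -1201$)
$\frac{W{\left(1322,-2081 \right)}}{-274698} + \frac{2053053}{E} = \frac{\frac{1}{2182 - 2081} \left(473 + 1322\right)}{-274698} + \frac{2053053}{-1201} = \frac{1}{101} \cdot 1795 \left(- \frac{1}{274698}\right) + 2053053 \left(- \frac{1}{1201}\right) = \frac{1}{101} \cdot 1795 \left(- \frac{1}{274698}\right) - \frac{2053053}{1201} = \frac{1795}{101} \left(- \frac{1}{274698}\right) - \frac{2053053}{1201} = - \frac{1795}{27744498} - \frac{2053053}{1201} = - \frac{56960927008189}{33321142098}$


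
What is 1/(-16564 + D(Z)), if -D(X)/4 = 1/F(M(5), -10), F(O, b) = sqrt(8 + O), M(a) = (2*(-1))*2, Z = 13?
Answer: -1/16566 ≈ -6.0365e-5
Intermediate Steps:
M(a) = -4 (M(a) = -2*2 = -4)
D(X) = -2 (D(X) = -4/sqrt(8 - 4) = -4/(sqrt(4)) = -4/2 = -4*1/2 = -2)
1/(-16564 + D(Z)) = 1/(-16564 - 2) = 1/(-16566) = -1/16566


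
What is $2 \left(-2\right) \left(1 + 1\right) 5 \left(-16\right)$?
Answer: $640$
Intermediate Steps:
$2 \left(-2\right) \left(1 + 1\right) 5 \left(-16\right) = - 4 \cdot 2 \cdot 5 \left(-16\right) = \left(-4\right) 10 \left(-16\right) = \left(-40\right) \left(-16\right) = 640$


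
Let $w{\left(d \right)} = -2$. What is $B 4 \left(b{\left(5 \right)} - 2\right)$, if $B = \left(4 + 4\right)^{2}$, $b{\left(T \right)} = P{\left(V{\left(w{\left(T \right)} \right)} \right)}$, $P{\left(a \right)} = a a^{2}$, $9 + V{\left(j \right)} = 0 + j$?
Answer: $-341248$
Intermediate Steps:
$V{\left(j \right)} = -9 + j$ ($V{\left(j \right)} = -9 + \left(0 + j\right) = -9 + j$)
$P{\left(a \right)} = a^{3}$
$b{\left(T \right)} = -1331$ ($b{\left(T \right)} = \left(-9 - 2\right)^{3} = \left(-11\right)^{3} = -1331$)
$B = 64$ ($B = 8^{2} = 64$)
$B 4 \left(b{\left(5 \right)} - 2\right) = 64 \cdot 4 \left(-1331 - 2\right) = 64 \cdot 4 \left(-1333\right) = 64 \left(-5332\right) = -341248$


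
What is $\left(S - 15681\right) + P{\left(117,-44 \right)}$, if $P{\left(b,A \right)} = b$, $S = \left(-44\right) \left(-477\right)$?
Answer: $5424$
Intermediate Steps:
$S = 20988$
$\left(S - 15681\right) + P{\left(117,-44 \right)} = \left(20988 - 15681\right) + 117 = 5307 + 117 = 5424$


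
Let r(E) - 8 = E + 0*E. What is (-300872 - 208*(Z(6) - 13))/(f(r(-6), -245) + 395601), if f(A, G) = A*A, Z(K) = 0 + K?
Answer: -299416/395605 ≈ -0.75686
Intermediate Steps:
Z(K) = K
r(E) = 8 + E (r(E) = 8 + (E + 0*E) = 8 + (E + 0) = 8 + E)
f(A, G) = A²
(-300872 - 208*(Z(6) - 13))/(f(r(-6), -245) + 395601) = (-300872 - 208*(6 - 13))/((8 - 6)² + 395601) = (-300872 - 208*(-7))/(2² + 395601) = (-300872 + 1456)/(4 + 395601) = -299416/395605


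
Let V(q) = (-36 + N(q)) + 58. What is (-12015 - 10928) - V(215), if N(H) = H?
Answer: -23180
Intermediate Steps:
V(q) = 22 + q (V(q) = (-36 + q) + 58 = 22 + q)
(-12015 - 10928) - V(215) = (-12015 - 10928) - (22 + 215) = -22943 - 1*237 = -22943 - 237 = -23180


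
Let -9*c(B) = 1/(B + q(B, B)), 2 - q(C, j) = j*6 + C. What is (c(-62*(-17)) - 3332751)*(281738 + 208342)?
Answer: -15488722447306960/9483 ≈ -1.6333e+12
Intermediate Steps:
q(C, j) = 2 - C - 6*j (q(C, j) = 2 - (j*6 + C) = 2 - (6*j + C) = 2 - (C + 6*j) = 2 + (-C - 6*j) = 2 - C - 6*j)
c(B) = -1/(9*(2 - 6*B)) (c(B) = -1/(9*(B + (2 - B - 6*B))) = -1/(9*(B + (2 - 7*B))) = -1/(9*(2 - 6*B)))
(c(-62*(-17)) - 3332751)*(281738 + 208342) = (1/(18*(-1 + 3*(-62*(-17)))) - 3332751)*(281738 + 208342) = (1/(18*(-1 + 3*1054)) - 3332751)*490080 = (1/(18*(-1 + 3162)) - 3332751)*490080 = ((1/18)/3161 - 3332751)*490080 = ((1/18)*(1/3161) - 3332751)*490080 = (1/56898 - 3332751)*490080 = -189626866397/56898*490080 = -15488722447306960/9483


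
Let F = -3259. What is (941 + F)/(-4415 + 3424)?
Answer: 2318/991 ≈ 2.3391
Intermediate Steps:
(941 + F)/(-4415 + 3424) = (941 - 3259)/(-4415 + 3424) = -2318/(-991) = -2318*(-1/991) = 2318/991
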